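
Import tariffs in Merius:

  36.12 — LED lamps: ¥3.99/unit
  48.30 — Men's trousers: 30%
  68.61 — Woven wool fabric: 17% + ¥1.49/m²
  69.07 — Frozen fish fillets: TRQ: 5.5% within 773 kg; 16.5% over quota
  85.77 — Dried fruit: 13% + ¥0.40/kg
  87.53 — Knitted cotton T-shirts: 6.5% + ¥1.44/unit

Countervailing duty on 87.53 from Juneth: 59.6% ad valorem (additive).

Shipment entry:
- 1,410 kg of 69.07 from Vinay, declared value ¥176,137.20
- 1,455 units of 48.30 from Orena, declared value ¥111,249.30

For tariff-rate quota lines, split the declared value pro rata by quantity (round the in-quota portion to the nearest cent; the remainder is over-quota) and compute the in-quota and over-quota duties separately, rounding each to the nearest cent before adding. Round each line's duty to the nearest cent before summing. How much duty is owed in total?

¥51,815.48

Line 1 (69.07, Vinay, 1,410 kg, ¥176,137.20):
Code 69.07 is under a tariff-rate quota (threshold 773 kg). In-quota: 773 kg at 5.5%; over-quota: 637 kg at 16.5%.
Pro-rata value split: in-quota = ¥176,137.20 × 773/1,410 = ¥96,563.16; over-quota = ¥176,137.20 − ¥96,563.16 = ¥79,574.04.
In-quota duty = ¥96,563.16 × 5.5% = ¥5,310.97. Over-quota duty = ¥79,574.04 × 16.5% = ¥13,129.72.
Line duty = ¥5,310.97 + ¥13,129.72 = ¥18,440.69.
Line 2 (48.30, Orena, 1,455 units, ¥111,249.30):
Base rate for 48.30 is 30%.
Duty = ¥111,249.30 × 30% = ¥33,374.79.
Total = ¥18,440.69 + ¥33,374.79 = ¥51,815.48.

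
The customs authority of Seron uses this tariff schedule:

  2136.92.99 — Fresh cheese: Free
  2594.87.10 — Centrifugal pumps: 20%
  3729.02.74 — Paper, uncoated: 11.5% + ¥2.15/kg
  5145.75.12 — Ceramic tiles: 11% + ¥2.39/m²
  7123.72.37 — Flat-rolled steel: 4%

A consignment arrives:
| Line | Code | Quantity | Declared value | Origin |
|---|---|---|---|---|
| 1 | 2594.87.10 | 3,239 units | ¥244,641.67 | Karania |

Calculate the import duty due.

Line 1 (2594.87.10, Karania, 3,239 units, ¥244,641.67):
Base rate for 2594.87.10 is 20%.
Duty = ¥244,641.67 × 20% = ¥48,928.33.

¥48,928.33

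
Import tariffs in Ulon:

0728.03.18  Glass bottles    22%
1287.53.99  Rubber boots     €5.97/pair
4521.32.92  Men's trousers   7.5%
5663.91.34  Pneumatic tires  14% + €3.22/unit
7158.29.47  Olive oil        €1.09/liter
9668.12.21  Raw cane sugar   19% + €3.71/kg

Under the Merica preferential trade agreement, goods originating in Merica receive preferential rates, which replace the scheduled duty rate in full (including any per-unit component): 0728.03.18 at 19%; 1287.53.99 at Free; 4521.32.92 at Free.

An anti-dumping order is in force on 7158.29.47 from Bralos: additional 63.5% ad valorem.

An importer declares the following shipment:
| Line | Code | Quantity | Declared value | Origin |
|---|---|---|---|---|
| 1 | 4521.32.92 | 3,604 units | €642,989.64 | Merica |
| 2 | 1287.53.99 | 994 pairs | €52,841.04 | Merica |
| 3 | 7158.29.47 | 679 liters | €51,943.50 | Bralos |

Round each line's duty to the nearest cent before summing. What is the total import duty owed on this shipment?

€33,724.23

Line 1 (4521.32.92, Merica, 3,604 units, €642,989.64):
Base rate for 4521.32.92 is 7.5%.
Origin Merica qualifies under the Ulon–Merica agreement and 4521.32.92 is covered: preferential rate Free applies instead.
Duty = €642,989.64 × 0% = €0.00.
Line 2 (1287.53.99, Merica, 994 pairs, €52,841.04):
Base rate for 1287.53.99 is €5.97/pair.
Origin Merica qualifies under the Ulon–Merica agreement and 1287.53.99 is covered: preferential rate Free applies instead.
Duty = €52,841.04 × 0% = €0.00.
Line 3 (7158.29.47, Bralos, 679 liters, €51,943.50):
Base rate for 7158.29.47 is €1.09/liter.
Additional duty on 7158.29.47 from Bralos: +63.5% ad valorem. Applied ad valorem rate = 63.5%.
Duty = €51,943.50 × 63.5% + 679 × €1.09 = €33,724.23.
Total = €0.00 + €0.00 + €33,724.23 = €33,724.23.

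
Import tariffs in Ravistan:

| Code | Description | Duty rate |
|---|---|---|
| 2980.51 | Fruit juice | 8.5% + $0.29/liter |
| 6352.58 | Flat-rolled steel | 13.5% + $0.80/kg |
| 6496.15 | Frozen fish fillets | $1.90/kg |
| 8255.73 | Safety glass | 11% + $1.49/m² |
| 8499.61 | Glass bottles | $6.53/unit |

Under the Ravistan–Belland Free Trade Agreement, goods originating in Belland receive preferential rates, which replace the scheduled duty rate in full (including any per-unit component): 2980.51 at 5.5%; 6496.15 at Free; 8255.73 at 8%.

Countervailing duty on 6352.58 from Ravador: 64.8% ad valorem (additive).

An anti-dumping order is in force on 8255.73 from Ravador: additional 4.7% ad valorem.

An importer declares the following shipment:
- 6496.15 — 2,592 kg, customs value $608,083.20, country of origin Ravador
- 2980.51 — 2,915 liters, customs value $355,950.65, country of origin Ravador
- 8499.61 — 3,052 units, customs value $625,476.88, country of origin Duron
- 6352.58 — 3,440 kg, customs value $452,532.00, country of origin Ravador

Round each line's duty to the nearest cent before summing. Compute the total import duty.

$413,040.08

Line 1 (6496.15, Ravador, 2,592 kg, $608,083.20):
Base rate for 6496.15 is $1.90/kg.
6496.15 has an FTA preferential rate, but origin Ravador is not Belland; base rate stands.
Duty = 2,592 × $1.90 = $4,924.80.
Line 2 (2980.51, Ravador, 2,915 liters, $355,950.65):
Base rate for 2980.51 is 8.5% + $0.29/liter.
2980.51 has an FTA preferential rate, but origin Ravador is not Belland; base rate stands.
Duty = $355,950.65 × 8.5% + 2,915 × $0.29 = $31,101.16.
Line 3 (8499.61, Duron, 3,052 units, $625,476.88):
Base rate for 8499.61 is $6.53/unit.
Duty = 3,052 × $6.53 = $19,929.56.
Line 4 (6352.58, Ravador, 3,440 kg, $452,532.00):
Base rate for 6352.58 is 13.5% + $0.80/kg.
Additional duty on 6352.58 from Ravador: +64.8%. Applied ad valorem rate: 13.5% + 64.8% = 78.3%.
Duty = $452,532.00 × 78.3% + 3,440 × $0.80 = $357,084.56.
Total = $4,924.80 + $31,101.16 + $19,929.56 + $357,084.56 = $413,040.08.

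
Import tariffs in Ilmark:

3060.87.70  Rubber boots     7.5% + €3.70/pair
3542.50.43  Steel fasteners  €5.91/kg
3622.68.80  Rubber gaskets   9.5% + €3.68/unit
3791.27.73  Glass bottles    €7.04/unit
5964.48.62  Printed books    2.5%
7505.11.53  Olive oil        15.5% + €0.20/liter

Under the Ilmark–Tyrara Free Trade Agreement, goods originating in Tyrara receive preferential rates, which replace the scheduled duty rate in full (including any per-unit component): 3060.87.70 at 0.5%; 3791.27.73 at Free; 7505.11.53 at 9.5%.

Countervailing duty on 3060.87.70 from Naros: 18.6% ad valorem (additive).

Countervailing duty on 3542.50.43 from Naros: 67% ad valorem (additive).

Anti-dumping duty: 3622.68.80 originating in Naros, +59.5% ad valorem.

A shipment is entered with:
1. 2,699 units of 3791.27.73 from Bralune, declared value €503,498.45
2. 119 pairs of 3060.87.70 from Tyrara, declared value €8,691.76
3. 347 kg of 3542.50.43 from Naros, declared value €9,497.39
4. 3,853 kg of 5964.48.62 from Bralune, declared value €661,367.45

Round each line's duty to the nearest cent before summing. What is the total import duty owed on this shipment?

€43,992.63

Line 1 (3791.27.73, Bralune, 2,699 units, €503,498.45):
Base rate for 3791.27.73 is €7.04/unit.
3791.27.73 has an FTA preferential rate, but origin Bralune is not Tyrara; base rate stands.
Duty = 2,699 × €7.04 = €19,000.96.
Line 2 (3060.87.70, Tyrara, 119 pairs, €8,691.76):
Base rate for 3060.87.70 is 7.5% + €3.70/pair.
Origin Tyrara qualifies under the Ilmark–Tyrara agreement and 3060.87.70 is covered: preferential rate 0.5% applies instead.
The additional-duty order on 3060.87.70 targets Naros, not Tyrara; it does not apply.
Duty = €8,691.76 × 0.5% = €43.46.
Line 3 (3542.50.43, Naros, 347 kg, €9,497.39):
Base rate for 3542.50.43 is €5.91/kg.
Additional duty on 3542.50.43 from Naros: +67% ad valorem. Applied ad valorem rate = 67%.
Duty = €9,497.39 × 67% + 347 × €5.91 = €8,414.02.
Line 4 (5964.48.62, Bralune, 3,853 kg, €661,367.45):
Base rate for 5964.48.62 is 2.5%.
Duty = €661,367.45 × 2.5% = €16,534.19.
Total = €19,000.96 + €43.46 + €8,414.02 + €16,534.19 = €43,992.63.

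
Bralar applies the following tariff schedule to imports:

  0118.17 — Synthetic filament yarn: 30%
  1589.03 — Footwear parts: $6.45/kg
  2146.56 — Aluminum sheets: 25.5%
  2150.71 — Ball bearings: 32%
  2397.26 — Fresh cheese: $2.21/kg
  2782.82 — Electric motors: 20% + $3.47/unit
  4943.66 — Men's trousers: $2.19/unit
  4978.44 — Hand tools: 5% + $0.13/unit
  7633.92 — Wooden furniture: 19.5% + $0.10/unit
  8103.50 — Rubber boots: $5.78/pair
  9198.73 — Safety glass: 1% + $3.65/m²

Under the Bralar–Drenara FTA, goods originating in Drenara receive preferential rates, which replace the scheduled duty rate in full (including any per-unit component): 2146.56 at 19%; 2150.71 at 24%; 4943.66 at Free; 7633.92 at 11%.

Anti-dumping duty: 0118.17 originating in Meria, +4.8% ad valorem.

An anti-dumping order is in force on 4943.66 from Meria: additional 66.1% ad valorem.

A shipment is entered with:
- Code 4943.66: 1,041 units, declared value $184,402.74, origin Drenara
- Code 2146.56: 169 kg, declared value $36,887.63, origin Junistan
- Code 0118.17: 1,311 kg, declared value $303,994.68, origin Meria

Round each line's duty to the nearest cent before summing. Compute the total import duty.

$115,196.50

Line 1 (4943.66, Drenara, 1,041 units, $184,402.74):
Base rate for 4943.66 is $2.19/unit.
Origin Drenara qualifies under the Bralar–Drenara agreement and 4943.66 is covered: preferential rate Free applies instead.
The additional-duty order on 4943.66 targets Meria, not Drenara; it does not apply.
Duty = $184,402.74 × 0% = $0.00.
Line 2 (2146.56, Junistan, 169 kg, $36,887.63):
Base rate for 2146.56 is 25.5%.
2146.56 has an FTA preferential rate, but origin Junistan is not Drenara; base rate stands.
Duty = $36,887.63 × 25.5% = $9,406.35.
Line 3 (0118.17, Meria, 1,311 kg, $303,994.68):
Base rate for 0118.17 is 30%.
Additional duty on 0118.17 from Meria: +4.8%. Applied ad valorem rate: 30% + 4.8% = 34.8%.
Duty = $303,994.68 × 34.8% = $105,790.15.
Total = $0.00 + $9,406.35 + $105,790.15 = $115,196.50.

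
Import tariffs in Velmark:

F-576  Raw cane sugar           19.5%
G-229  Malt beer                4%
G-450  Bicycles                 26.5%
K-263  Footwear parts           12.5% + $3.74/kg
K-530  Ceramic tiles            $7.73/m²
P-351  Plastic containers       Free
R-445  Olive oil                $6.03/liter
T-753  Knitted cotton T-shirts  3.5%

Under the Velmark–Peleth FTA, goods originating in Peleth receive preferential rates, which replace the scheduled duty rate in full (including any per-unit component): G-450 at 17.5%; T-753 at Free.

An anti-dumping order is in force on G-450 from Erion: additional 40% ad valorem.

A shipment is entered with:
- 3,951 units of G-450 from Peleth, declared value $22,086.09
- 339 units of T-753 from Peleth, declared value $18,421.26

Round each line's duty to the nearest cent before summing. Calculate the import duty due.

$3,865.07

Line 1 (G-450, Peleth, 3,951 units, $22,086.09):
Base rate for G-450 is 26.5%.
Origin Peleth qualifies under the Velmark–Peleth agreement and G-450 is covered: preferential rate 17.5% applies instead.
The additional-duty order on G-450 targets Erion, not Peleth; it does not apply.
Duty = $22,086.09 × 17.5% = $3,865.07.
Line 2 (T-753, Peleth, 339 units, $18,421.26):
Base rate for T-753 is 3.5%.
Origin Peleth qualifies under the Velmark–Peleth agreement and T-753 is covered: preferential rate Free applies instead.
Duty = $18,421.26 × 0% = $0.00.
Total = $3,865.07 + $0.00 = $3,865.07.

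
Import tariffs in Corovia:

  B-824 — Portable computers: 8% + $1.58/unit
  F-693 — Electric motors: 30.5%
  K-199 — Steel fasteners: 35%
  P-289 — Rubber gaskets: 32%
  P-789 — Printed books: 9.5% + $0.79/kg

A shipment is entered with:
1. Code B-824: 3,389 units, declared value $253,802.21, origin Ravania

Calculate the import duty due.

Line 1 (B-824, Ravania, 3,389 units, $253,802.21):
Base rate for B-824 is 8% + $1.58/unit.
Duty = $253,802.21 × 8% + 3,389 × $1.58 = $25,658.80.

$25,658.80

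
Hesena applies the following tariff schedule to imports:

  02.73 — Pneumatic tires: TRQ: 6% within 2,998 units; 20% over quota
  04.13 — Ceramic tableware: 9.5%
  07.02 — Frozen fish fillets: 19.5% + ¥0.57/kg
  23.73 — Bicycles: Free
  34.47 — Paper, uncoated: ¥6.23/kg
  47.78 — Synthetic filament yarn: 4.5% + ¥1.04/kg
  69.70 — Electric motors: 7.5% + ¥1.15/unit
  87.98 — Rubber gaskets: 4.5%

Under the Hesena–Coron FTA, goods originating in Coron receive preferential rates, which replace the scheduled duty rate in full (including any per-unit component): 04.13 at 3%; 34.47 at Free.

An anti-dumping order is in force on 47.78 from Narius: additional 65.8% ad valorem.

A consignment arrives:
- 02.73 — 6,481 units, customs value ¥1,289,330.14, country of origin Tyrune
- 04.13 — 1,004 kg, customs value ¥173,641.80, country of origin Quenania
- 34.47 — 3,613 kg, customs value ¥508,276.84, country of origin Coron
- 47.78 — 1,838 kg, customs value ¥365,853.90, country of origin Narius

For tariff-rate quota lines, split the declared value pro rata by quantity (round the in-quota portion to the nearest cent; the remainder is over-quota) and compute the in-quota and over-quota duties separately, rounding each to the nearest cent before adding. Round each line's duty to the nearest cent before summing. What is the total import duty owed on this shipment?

¥449,969.71

Line 1 (02.73, Tyrune, 6,481 units, ¥1,289,330.14):
Code 02.73 is under a tariff-rate quota (threshold 2,998 units). In-quota: 2,998 units at 6%; over-quota: 3,483 units at 20%.
Pro-rata value split: in-quota = ¥1,289,330.14 × 2,998/6,481 = ¥596,422.12; over-quota = ¥1,289,330.14 − ¥596,422.12 = ¥692,908.02.
In-quota duty = ¥596,422.12 × 6% = ¥35,785.33. Over-quota duty = ¥692,908.02 × 20% = ¥138,581.60.
Line duty = ¥35,785.33 + ¥138,581.60 = ¥174,366.93.
Line 2 (04.13, Quenania, 1,004 kg, ¥173,641.80):
Base rate for 04.13 is 9.5%.
04.13 has an FTA preferential rate, but origin Quenania is not Coron; base rate stands.
Duty = ¥173,641.80 × 9.5% = ¥16,495.97.
Line 3 (34.47, Coron, 3,613 kg, ¥508,276.84):
Base rate for 34.47 is ¥6.23/kg.
Origin Coron qualifies under the Hesena–Coron agreement and 34.47 is covered: preferential rate Free applies instead.
Duty = ¥508,276.84 × 0% = ¥0.00.
Line 4 (47.78, Narius, 1,838 kg, ¥365,853.90):
Base rate for 47.78 is 4.5% + ¥1.04/kg.
Additional duty on 47.78 from Narius: +65.8%. Applied ad valorem rate: 4.5% + 65.8% = 70.3%.
Duty = ¥365,853.90 × 70.3% + 1,838 × ¥1.04 = ¥259,106.81.
Total = ¥174,366.93 + ¥16,495.97 + ¥0.00 + ¥259,106.81 = ¥449,969.71.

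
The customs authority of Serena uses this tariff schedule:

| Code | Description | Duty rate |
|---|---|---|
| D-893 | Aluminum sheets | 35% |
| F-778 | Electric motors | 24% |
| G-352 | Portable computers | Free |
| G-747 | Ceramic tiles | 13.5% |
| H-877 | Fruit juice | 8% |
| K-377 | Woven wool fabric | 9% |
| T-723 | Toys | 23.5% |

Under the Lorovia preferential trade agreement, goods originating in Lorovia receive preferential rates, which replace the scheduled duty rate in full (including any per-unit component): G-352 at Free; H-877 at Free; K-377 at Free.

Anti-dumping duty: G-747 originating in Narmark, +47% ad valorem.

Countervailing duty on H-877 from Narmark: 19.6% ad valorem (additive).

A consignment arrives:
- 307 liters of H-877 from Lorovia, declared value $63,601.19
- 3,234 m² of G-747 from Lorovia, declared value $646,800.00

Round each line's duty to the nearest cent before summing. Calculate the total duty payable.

Line 1 (H-877, Lorovia, 307 liters, $63,601.19):
Base rate for H-877 is 8%.
Origin Lorovia qualifies under the Serena–Lorovia agreement and H-877 is covered: preferential rate Free applies instead.
The additional-duty order on H-877 targets Narmark, not Lorovia; it does not apply.
Duty = $63,601.19 × 0% = $0.00.
Line 2 (G-747, Lorovia, 3,234 m², $646,800.00):
Base rate for G-747 is 13.5%.
Origin Lorovia is the FTA partner but G-747 is not on the preference list; base rate stands.
The additional-duty order on G-747 targets Narmark, not Lorovia; it does not apply.
Duty = $646,800.00 × 13.5% = $87,318.00.
Total = $0.00 + $87,318.00 = $87,318.00.

$87,318.00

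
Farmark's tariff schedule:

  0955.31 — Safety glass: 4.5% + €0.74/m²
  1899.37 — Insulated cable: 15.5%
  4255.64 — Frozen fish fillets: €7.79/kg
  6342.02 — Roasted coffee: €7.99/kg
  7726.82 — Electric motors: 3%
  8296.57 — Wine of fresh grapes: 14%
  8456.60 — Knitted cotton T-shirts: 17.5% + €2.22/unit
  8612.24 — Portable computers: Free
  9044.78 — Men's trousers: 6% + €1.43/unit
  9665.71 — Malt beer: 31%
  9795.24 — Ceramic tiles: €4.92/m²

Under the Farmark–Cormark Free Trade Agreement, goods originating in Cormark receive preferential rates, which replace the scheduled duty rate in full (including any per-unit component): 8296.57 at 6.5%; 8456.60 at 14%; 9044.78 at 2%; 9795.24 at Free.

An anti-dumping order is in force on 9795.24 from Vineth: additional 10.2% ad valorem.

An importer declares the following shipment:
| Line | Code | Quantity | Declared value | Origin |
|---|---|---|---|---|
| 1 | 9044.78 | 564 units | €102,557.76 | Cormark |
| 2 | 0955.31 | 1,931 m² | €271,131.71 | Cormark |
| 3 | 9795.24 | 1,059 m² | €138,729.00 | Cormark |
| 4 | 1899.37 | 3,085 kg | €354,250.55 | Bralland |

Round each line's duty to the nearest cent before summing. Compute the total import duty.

€70,589.87

Line 1 (9044.78, Cormark, 564 units, €102,557.76):
Base rate for 9044.78 is 6% + €1.43/unit.
Origin Cormark qualifies under the Farmark–Cormark agreement and 9044.78 is covered: preferential rate 2% applies instead.
Duty = €102,557.76 × 2% = €2,051.16.
Line 2 (0955.31, Cormark, 1,931 m², €271,131.71):
Base rate for 0955.31 is 4.5% + €0.74/m².
Origin Cormark is the FTA partner but 0955.31 is not on the preference list; base rate stands.
Duty = €271,131.71 × 4.5% + 1,931 × €0.74 = €13,629.87.
Line 3 (9795.24, Cormark, 1,059 m², €138,729.00):
Base rate for 9795.24 is €4.92/m².
Origin Cormark qualifies under the Farmark–Cormark agreement and 9795.24 is covered: preferential rate Free applies instead.
The additional-duty order on 9795.24 targets Vineth, not Cormark; it does not apply.
Duty = €138,729.00 × 0% = €0.00.
Line 4 (1899.37, Bralland, 3,085 kg, €354,250.55):
Base rate for 1899.37 is 15.5%.
Duty = €354,250.55 × 15.5% = €54,908.84.
Total = €2,051.16 + €13,629.87 + €0.00 + €54,908.84 = €70,589.87.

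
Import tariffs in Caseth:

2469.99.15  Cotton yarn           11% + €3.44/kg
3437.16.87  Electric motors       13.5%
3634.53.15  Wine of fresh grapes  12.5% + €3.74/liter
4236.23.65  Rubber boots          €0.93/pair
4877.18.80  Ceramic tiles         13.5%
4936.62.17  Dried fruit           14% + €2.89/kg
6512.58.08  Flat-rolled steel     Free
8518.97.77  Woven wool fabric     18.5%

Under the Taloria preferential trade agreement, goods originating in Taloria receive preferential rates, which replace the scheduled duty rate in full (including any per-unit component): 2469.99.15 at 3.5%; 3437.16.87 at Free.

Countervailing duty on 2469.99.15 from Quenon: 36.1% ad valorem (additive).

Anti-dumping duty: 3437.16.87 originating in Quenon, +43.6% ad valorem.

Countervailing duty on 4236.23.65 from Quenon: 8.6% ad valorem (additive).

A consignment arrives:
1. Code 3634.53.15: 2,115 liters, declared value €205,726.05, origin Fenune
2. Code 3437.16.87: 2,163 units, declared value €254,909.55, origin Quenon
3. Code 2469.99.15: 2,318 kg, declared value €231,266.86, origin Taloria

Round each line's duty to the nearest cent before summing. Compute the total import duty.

Line 1 (3634.53.15, Fenune, 2,115 liters, €205,726.05):
Base rate for 3634.53.15 is 12.5% + €3.74/liter.
Duty = €205,726.05 × 12.5% + 2,115 × €3.74 = €33,625.86.
Line 2 (3437.16.87, Quenon, 2,163 units, €254,909.55):
Base rate for 3437.16.87 is 13.5%.
3437.16.87 has an FTA preferential rate, but origin Quenon is not Taloria; base rate stands.
Additional duty on 3437.16.87 from Quenon: +43.6%. Applied ad valorem rate: 13.5% + 43.6% = 57.1%.
Duty = €254,909.55 × 57.1% = €145,553.35.
Line 3 (2469.99.15, Taloria, 2,318 kg, €231,266.86):
Base rate for 2469.99.15 is 11% + €3.44/kg.
Origin Taloria qualifies under the Caseth–Taloria agreement and 2469.99.15 is covered: preferential rate 3.5% applies instead.
The additional-duty order on 2469.99.15 targets Quenon, not Taloria; it does not apply.
Duty = €231,266.86 × 3.5% = €8,094.34.
Total = €33,625.86 + €145,553.35 + €8,094.34 = €187,273.55.

€187,273.55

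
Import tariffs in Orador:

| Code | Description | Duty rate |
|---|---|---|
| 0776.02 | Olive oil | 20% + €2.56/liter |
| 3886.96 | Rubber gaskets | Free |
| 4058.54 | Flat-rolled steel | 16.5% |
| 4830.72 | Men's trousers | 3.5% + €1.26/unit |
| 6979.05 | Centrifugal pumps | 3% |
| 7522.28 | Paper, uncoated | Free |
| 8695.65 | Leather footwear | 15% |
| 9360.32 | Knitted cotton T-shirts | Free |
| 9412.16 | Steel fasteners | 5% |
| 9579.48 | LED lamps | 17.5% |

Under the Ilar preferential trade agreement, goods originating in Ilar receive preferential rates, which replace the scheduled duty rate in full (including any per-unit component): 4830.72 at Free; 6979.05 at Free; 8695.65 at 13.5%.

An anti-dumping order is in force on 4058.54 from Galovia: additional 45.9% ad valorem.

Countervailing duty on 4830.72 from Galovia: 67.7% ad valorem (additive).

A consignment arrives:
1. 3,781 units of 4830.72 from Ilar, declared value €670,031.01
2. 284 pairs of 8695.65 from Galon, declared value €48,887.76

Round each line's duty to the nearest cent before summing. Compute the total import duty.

Line 1 (4830.72, Ilar, 3,781 units, €670,031.01):
Base rate for 4830.72 is 3.5% + €1.26/unit.
Origin Ilar qualifies under the Orador–Ilar agreement and 4830.72 is covered: preferential rate Free applies instead.
The additional-duty order on 4830.72 targets Galovia, not Ilar; it does not apply.
Duty = €670,031.01 × 0% = €0.00.
Line 2 (8695.65, Galon, 284 pairs, €48,887.76):
Base rate for 8695.65 is 15%.
8695.65 has an FTA preferential rate, but origin Galon is not Ilar; base rate stands.
Duty = €48,887.76 × 15% = €7,333.16.
Total = €0.00 + €7,333.16 = €7,333.16.

€7,333.16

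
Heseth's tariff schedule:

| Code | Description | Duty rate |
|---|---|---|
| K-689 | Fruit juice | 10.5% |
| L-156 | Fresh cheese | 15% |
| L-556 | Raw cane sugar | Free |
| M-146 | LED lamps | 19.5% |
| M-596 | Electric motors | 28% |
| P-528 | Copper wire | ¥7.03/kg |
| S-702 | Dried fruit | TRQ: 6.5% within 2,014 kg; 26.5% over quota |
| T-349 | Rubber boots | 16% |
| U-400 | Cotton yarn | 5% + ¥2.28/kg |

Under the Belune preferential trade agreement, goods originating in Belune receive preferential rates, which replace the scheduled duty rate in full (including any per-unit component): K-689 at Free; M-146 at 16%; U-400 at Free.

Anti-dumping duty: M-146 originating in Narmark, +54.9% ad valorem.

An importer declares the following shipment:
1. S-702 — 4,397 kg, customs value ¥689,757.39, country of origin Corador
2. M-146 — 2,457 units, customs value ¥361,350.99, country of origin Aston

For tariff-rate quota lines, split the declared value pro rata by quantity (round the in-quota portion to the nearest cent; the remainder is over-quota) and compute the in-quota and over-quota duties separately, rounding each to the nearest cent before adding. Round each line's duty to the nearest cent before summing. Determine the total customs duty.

¥190,061.91

Line 1 (S-702, Corador, 4,397 kg, ¥689,757.39):
Code S-702 is under a tariff-rate quota (threshold 2,014 kg). In-quota: 2,014 kg at 6.5%; over-quota: 2,383 kg at 26.5%.
Pro-rata value split: in-quota = ¥689,757.39 × 2,014/4,397 = ¥315,936.18; over-quota = ¥689,757.39 − ¥315,936.18 = ¥373,821.21.
In-quota duty = ¥315,936.18 × 6.5% = ¥20,535.85. Over-quota duty = ¥373,821.21 × 26.5% = ¥99,062.62.
Line duty = ¥20,535.85 + ¥99,062.62 = ¥119,598.47.
Line 2 (M-146, Aston, 2,457 units, ¥361,350.99):
Base rate for M-146 is 19.5%.
M-146 has an FTA preferential rate, but origin Aston is not Belune; base rate stands.
The additional-duty order on M-146 targets Narmark, not Aston; it does not apply.
Duty = ¥361,350.99 × 19.5% = ¥70,463.44.
Total = ¥119,598.47 + ¥70,463.44 = ¥190,061.91.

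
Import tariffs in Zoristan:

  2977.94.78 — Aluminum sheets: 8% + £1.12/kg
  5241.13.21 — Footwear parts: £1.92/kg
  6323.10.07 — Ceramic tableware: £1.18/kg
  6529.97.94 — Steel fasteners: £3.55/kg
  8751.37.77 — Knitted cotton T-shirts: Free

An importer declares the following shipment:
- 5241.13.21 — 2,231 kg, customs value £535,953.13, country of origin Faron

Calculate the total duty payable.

£4,283.52

Line 1 (5241.13.21, Faron, 2,231 kg, £535,953.13):
Base rate for 5241.13.21 is £1.92/kg.
Duty = 2,231 × £1.92 = £4,283.52.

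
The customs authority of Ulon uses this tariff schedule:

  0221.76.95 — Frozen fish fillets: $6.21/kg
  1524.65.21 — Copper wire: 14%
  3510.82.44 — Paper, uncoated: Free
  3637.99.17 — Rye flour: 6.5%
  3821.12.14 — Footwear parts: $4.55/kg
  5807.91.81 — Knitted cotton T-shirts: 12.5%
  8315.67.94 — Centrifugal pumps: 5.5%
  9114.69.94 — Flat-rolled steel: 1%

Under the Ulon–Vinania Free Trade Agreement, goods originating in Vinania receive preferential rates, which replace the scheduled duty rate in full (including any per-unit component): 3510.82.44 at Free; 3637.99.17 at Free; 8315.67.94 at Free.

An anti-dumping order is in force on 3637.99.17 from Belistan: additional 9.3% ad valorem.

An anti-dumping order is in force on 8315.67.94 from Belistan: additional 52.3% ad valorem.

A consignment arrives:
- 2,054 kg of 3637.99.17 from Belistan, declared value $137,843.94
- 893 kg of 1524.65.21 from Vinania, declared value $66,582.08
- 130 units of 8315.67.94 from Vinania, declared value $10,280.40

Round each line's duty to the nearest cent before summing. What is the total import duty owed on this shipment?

$31,100.83

Line 1 (3637.99.17, Belistan, 2,054 kg, $137,843.94):
Base rate for 3637.99.17 is 6.5%.
3637.99.17 has an FTA preferential rate, but origin Belistan is not Vinania; base rate stands.
Additional duty on 3637.99.17 from Belistan: +9.3%. Applied ad valorem rate: 6.5% + 9.3% = 15.8%.
Duty = $137,843.94 × 15.8% = $21,779.34.
Line 2 (1524.65.21, Vinania, 893 kg, $66,582.08):
Base rate for 1524.65.21 is 14%.
Origin Vinania is the FTA partner but 1524.65.21 is not on the preference list; base rate stands.
Duty = $66,582.08 × 14% = $9,321.49.
Line 3 (8315.67.94, Vinania, 130 units, $10,280.40):
Base rate for 8315.67.94 is 5.5%.
Origin Vinania qualifies under the Ulon–Vinania agreement and 8315.67.94 is covered: preferential rate Free applies instead.
The additional-duty order on 8315.67.94 targets Belistan, not Vinania; it does not apply.
Duty = $10,280.40 × 0% = $0.00.
Total = $21,779.34 + $9,321.49 + $0.00 = $31,100.83.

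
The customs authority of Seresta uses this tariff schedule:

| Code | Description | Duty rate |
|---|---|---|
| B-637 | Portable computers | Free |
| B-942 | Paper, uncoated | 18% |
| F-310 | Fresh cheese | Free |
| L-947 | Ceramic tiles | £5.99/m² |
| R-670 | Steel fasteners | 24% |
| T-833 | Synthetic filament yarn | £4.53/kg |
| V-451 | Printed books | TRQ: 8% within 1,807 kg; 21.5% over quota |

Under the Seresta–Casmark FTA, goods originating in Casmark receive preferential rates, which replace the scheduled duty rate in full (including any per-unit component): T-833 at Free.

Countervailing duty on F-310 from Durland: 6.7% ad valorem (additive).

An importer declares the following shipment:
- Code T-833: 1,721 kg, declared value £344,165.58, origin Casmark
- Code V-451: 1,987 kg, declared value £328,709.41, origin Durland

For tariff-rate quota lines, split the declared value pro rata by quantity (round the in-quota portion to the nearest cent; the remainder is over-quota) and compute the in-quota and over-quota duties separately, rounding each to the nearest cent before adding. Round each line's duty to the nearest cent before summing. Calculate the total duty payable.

£30,316.70

Line 1 (T-833, Casmark, 1,721 kg, £344,165.58):
Base rate for T-833 is £4.53/kg.
Origin Casmark qualifies under the Seresta–Casmark agreement and T-833 is covered: preferential rate Free applies instead.
Duty = £344,165.58 × 0% = £0.00.
Line 2 (V-451, Durland, 1,987 kg, £328,709.41):
Code V-451 is under a tariff-rate quota (threshold 1,807 kg). In-quota: 1,807 kg at 8%; over-quota: 180 kg at 21.5%.
Pro-rata value split: in-quota = £328,709.41 × 1,807/1,987 = £298,932.01; over-quota = £328,709.41 − £298,932.01 = £29,777.40.
In-quota duty = £298,932.01 × 8% = £23,914.56. Over-quota duty = £29,777.40 × 21.5% = £6,402.14.
Line duty = £23,914.56 + £6,402.14 = £30,316.70.
Total = £0.00 + £30,316.70 = £30,316.70.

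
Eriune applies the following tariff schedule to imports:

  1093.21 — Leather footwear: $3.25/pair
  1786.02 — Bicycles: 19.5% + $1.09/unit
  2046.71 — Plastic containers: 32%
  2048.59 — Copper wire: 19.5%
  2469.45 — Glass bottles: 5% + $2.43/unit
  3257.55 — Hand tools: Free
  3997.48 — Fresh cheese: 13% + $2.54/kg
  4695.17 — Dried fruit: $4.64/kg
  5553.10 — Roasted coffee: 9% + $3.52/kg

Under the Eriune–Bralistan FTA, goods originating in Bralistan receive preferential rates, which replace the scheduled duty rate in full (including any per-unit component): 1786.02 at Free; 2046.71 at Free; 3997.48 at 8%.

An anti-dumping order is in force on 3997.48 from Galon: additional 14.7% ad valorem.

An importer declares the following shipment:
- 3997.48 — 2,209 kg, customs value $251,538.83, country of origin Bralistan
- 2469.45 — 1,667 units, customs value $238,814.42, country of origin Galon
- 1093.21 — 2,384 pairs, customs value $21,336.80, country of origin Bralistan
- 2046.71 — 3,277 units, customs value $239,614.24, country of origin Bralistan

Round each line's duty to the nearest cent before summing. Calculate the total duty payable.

$43,862.64

Line 1 (3997.48, Bralistan, 2,209 kg, $251,538.83):
Base rate for 3997.48 is 13% + $2.54/kg.
Origin Bralistan qualifies under the Eriune–Bralistan agreement and 3997.48 is covered: preferential rate 8% applies instead.
The additional-duty order on 3997.48 targets Galon, not Bralistan; it does not apply.
Duty = $251,538.83 × 8% = $20,123.11.
Line 2 (2469.45, Galon, 1,667 units, $238,814.42):
Base rate for 2469.45 is 5% + $2.43/unit.
Duty = $238,814.42 × 5% + 1,667 × $2.43 = $15,991.53.
Line 3 (1093.21, Bralistan, 2,384 pairs, $21,336.80):
Base rate for 1093.21 is $3.25/pair.
Origin Bralistan is the FTA partner but 1093.21 is not on the preference list; base rate stands.
Duty = 2,384 × $3.25 = $7,748.00.
Line 4 (2046.71, Bralistan, 3,277 units, $239,614.24):
Base rate for 2046.71 is 32%.
Origin Bralistan qualifies under the Eriune–Bralistan agreement and 2046.71 is covered: preferential rate Free applies instead.
Duty = $239,614.24 × 0% = $0.00.
Total = $20,123.11 + $15,991.53 + $7,748.00 + $0.00 = $43,862.64.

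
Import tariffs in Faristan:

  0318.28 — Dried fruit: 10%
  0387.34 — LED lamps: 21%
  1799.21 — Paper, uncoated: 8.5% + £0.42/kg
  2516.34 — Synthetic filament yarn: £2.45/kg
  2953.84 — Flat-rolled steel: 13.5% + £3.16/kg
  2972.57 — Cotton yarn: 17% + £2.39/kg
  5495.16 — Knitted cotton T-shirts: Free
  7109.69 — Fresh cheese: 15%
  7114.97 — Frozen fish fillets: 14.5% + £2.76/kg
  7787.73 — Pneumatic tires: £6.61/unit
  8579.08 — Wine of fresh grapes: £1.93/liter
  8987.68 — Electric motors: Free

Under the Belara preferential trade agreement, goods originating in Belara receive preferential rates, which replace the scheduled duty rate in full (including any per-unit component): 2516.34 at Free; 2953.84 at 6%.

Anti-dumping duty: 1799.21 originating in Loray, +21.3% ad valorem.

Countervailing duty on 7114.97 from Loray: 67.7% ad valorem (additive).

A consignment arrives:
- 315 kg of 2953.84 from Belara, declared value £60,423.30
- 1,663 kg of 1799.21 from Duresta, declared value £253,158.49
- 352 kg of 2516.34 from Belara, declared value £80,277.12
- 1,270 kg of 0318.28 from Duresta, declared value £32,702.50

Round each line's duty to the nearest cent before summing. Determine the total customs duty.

Line 1 (2953.84, Belara, 315 kg, £60,423.30):
Base rate for 2953.84 is 13.5% + £3.16/kg.
Origin Belara qualifies under the Faristan–Belara agreement and 2953.84 is covered: preferential rate 6% applies instead.
Duty = £60,423.30 × 6% = £3,625.40.
Line 2 (1799.21, Duresta, 1,663 kg, £253,158.49):
Base rate for 1799.21 is 8.5% + £0.42/kg.
The additional-duty order on 1799.21 targets Loray, not Duresta; it does not apply.
Duty = £253,158.49 × 8.5% + 1,663 × £0.42 = £22,216.93.
Line 3 (2516.34, Belara, 352 kg, £80,277.12):
Base rate for 2516.34 is £2.45/kg.
Origin Belara qualifies under the Faristan–Belara agreement and 2516.34 is covered: preferential rate Free applies instead.
Duty = £80,277.12 × 0% = £0.00.
Line 4 (0318.28, Duresta, 1,270 kg, £32,702.50):
Base rate for 0318.28 is 10%.
Duty = £32,702.50 × 10% = £3,270.25.
Total = £3,625.40 + £22,216.93 + £0.00 + £3,270.25 = £29,112.58.

£29,112.58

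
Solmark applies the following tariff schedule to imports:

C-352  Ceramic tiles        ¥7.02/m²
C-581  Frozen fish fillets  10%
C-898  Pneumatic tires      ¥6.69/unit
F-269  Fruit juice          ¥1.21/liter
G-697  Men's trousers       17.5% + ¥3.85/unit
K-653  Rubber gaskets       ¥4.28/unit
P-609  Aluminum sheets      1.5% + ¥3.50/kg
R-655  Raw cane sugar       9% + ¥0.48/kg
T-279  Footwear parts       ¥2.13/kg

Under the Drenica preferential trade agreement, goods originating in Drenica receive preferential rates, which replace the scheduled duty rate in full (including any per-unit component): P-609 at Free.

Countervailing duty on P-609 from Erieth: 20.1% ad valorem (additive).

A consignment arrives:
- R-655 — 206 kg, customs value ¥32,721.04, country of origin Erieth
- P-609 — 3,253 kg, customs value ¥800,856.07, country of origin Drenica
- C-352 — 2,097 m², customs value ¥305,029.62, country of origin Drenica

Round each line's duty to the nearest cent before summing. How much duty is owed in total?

¥17,764.71

Line 1 (R-655, Erieth, 206 kg, ¥32,721.04):
Base rate for R-655 is 9% + ¥0.48/kg.
Duty = ¥32,721.04 × 9% + 206 × ¥0.48 = ¥3,043.77.
Line 2 (P-609, Drenica, 3,253 kg, ¥800,856.07):
Base rate for P-609 is 1.5% + ¥3.50/kg.
Origin Drenica qualifies under the Solmark–Drenica agreement and P-609 is covered: preferential rate Free applies instead.
The additional-duty order on P-609 targets Erieth, not Drenica; it does not apply.
Duty = ¥800,856.07 × 0% = ¥0.00.
Line 3 (C-352, Drenica, 2,097 m², ¥305,029.62):
Base rate for C-352 is ¥7.02/m².
Origin Drenica is the FTA partner but C-352 is not on the preference list; base rate stands.
Duty = 2,097 × ¥7.02 = ¥14,720.94.
Total = ¥3,043.77 + ¥0.00 + ¥14,720.94 = ¥17,764.71.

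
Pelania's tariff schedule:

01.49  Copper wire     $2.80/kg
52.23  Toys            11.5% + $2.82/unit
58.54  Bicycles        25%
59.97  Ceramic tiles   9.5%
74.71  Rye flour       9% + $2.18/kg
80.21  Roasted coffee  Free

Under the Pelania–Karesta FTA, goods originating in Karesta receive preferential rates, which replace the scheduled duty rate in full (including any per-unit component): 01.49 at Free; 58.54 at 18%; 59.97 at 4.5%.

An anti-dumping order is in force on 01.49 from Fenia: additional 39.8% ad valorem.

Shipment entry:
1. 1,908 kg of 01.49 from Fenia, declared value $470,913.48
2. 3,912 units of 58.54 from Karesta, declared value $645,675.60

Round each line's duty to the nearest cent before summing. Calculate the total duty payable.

Line 1 (01.49, Fenia, 1,908 kg, $470,913.48):
Base rate for 01.49 is $2.80/kg.
01.49 has an FTA preferential rate, but origin Fenia is not Karesta; base rate stands.
Additional duty on 01.49 from Fenia: +39.8% ad valorem. Applied ad valorem rate = 39.8%.
Duty = $470,913.48 × 39.8% + 1,908 × $2.80 = $192,765.97.
Line 2 (58.54, Karesta, 3,912 units, $645,675.60):
Base rate for 58.54 is 25%.
Origin Karesta qualifies under the Pelania–Karesta agreement and 58.54 is covered: preferential rate 18% applies instead.
Duty = $645,675.60 × 18% = $116,221.61.
Total = $192,765.97 + $116,221.61 = $308,987.58.

$308,987.58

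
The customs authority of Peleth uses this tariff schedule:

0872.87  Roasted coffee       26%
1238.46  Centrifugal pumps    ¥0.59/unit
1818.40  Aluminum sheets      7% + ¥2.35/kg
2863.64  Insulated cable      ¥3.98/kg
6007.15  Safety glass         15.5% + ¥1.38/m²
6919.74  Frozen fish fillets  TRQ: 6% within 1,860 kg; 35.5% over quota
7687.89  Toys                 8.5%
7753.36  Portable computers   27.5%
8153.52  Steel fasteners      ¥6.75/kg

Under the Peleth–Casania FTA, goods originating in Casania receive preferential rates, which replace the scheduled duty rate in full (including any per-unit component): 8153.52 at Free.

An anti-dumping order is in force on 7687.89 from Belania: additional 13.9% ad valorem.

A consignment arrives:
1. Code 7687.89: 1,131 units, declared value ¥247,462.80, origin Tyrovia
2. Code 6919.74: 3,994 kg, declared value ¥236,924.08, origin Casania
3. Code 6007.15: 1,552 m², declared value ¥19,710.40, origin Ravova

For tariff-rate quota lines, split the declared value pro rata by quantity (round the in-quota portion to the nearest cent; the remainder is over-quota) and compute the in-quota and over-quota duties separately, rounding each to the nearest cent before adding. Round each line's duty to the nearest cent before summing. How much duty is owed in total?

¥77,790.37

Line 1 (7687.89, Tyrovia, 1,131 units, ¥247,462.80):
Base rate for 7687.89 is 8.5%.
The additional-duty order on 7687.89 targets Belania, not Tyrovia; it does not apply.
Duty = ¥247,462.80 × 8.5% = ¥21,034.34.
Line 2 (6919.74, Casania, 3,994 kg, ¥236,924.08):
Code 6919.74 is under a tariff-rate quota (threshold 1,860 kg). In-quota: 1,860 kg at 6%; over-quota: 2,134 kg at 35.5%.
Pro-rata value split: in-quota = ¥236,924.08 × 1,860/3,994 = ¥110,335.20; over-quota = ¥236,924.08 − ¥110,335.20 = ¥126,588.88.
In-quota duty = ¥110,335.20 × 6% = ¥6,620.11. Over-quota duty = ¥126,588.88 × 35.5% = ¥44,939.05.
Line duty = ¥6,620.11 + ¥44,939.05 = ¥51,559.16.
Line 3 (6007.15, Ravova, 1,552 m², ¥19,710.40):
Base rate for 6007.15 is 15.5% + ¥1.38/m².
Duty = ¥19,710.40 × 15.5% + 1,552 × ¥1.38 = ¥5,196.87.
Total = ¥21,034.34 + ¥51,559.16 + ¥5,196.87 = ¥77,790.37.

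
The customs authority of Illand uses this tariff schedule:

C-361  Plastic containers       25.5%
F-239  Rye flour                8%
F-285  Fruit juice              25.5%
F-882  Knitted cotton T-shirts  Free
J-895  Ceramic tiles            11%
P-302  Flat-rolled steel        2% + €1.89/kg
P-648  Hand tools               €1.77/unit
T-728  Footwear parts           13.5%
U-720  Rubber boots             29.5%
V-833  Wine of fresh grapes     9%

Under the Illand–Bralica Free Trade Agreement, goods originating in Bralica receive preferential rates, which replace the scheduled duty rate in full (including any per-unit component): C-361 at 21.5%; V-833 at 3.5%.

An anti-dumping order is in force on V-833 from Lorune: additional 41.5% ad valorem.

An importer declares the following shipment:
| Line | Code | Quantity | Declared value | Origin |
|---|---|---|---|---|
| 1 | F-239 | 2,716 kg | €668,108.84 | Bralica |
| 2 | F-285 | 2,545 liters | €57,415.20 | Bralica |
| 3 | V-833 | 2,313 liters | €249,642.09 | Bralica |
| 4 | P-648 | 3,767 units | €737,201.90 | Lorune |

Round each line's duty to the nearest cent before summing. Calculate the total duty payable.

€83,494.65

Line 1 (F-239, Bralica, 2,716 kg, €668,108.84):
Base rate for F-239 is 8%.
Origin Bralica is the FTA partner but F-239 is not on the preference list; base rate stands.
Duty = €668,108.84 × 8% = €53,448.71.
Line 2 (F-285, Bralica, 2,545 liters, €57,415.20):
Base rate for F-285 is 25.5%.
Origin Bralica is the FTA partner but F-285 is not on the preference list; base rate stands.
Duty = €57,415.20 × 25.5% = €14,640.88.
Line 3 (V-833, Bralica, 2,313 liters, €249,642.09):
Base rate for V-833 is 9%.
Origin Bralica qualifies under the Illand–Bralica agreement and V-833 is covered: preferential rate 3.5% applies instead.
The additional-duty order on V-833 targets Lorune, not Bralica; it does not apply.
Duty = €249,642.09 × 3.5% = €8,737.47.
Line 4 (P-648, Lorune, 3,767 units, €737,201.90):
Base rate for P-648 is €1.77/unit.
Duty = 3,767 × €1.77 = €6,667.59.
Total = €53,448.71 + €14,640.88 + €8,737.47 + €6,667.59 = €83,494.65.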